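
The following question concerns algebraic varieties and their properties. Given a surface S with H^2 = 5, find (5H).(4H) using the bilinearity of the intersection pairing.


Using bilinearity of the intersection pairing on a surface S:
(aH).(bH) = ab * (H.H)
We have H^2 = 5.
D.E = (5H).(4H) = 5*4*5
= 20*5
= 100

100


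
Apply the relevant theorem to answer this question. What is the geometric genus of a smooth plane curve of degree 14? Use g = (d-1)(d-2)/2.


Using the genus formula for smooth plane curves:
g = (d-1)(d-2)/2
g = (14-1)(14-2)/2
g = 13*12/2
g = 156/2 = 78

78


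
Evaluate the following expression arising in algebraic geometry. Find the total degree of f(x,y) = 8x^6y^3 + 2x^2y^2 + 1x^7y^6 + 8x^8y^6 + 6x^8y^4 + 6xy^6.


Examine each term for its total degree (sum of exponents).
  Term '8x^6y^3' has total degree 6+3 = 9.
  Term '2x^2y^2' has total degree 2+2 = 4.
  Term '1x^7y^6' has total degree 7+6 = 13.
  Term '8x^8y^6' has total degree 8+6 = 14.
  Term '6x^8y^4' has total degree 8+4 = 12.
  Term '6xy^6' has total degree 1+6 = 7.
The maximum total degree among all terms is 14.

14


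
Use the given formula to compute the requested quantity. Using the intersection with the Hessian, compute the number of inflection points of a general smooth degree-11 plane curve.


For a general smooth plane curve C of degree d, the inflection points are
the intersection of C with its Hessian curve, which has degree 3(d-2).
By Bezout, the total intersection number is d * 3(d-2) = 11 * 27 = 297.
For a general curve every flex is ordinary, so each contributes
multiplicity 1 to C·Hess(C), and the number of distinct inflection
points is 3d(d-2).
Inflection points = 3*11*(11-2) = 3*11*9 = 297

297


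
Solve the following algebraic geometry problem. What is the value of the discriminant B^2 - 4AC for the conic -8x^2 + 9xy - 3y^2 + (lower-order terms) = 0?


The discriminant of a conic Ax^2 + Bxy + Cy^2 + ... = 0 is B^2 - 4AC.
B^2 = 9^2 = 81
4AC = 4*(-8)*(-3) = 96
Discriminant = 81 - 96 = -15

-15


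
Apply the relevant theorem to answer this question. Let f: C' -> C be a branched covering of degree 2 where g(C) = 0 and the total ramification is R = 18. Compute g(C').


Riemann-Hurwitz formula: 2g' - 2 = d(2g - 2) + R
Given: d = 2, g = 0, R = 18
2g' - 2 = 2*(2*0 - 2) + 18
2g' - 2 = 2*(-2) + 18
2g' - 2 = -4 + 18 = 14
2g' = 16
g' = 8

8


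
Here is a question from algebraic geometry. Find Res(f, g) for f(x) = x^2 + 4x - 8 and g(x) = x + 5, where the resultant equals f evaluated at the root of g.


For Res(f, x - c), we evaluate f at x = c.
f(-5) = (-5)^2 + 4*(-5) - 8
= 25 - 20 - 8
= 5 - 8 = -3
Res(f, g) = -3

-3


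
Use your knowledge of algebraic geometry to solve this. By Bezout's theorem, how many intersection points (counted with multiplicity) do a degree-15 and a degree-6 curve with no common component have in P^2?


Bezout's theorem states the intersection count equals the product of degrees.
Intersection count = 15 * 6 = 90

90


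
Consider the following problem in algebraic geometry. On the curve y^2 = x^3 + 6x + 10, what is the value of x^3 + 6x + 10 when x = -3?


Compute x^3 + 6x + 10 at x = -3:
x^3 = (-3)^3 = -27
6*x = 6*(-3) = -18
Sum: -27 - 18 + 10 = -35

-35


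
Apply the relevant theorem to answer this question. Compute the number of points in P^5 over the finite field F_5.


P^5(F_5) has (q^(n+1) - 1)/(q - 1) points.
= 5^5 + 5^4 + 5^3 + 5^2 + 5^1 + 5^0
= 3125 + 625 + 125 + 25 + 5 + 1
= 3906

3906


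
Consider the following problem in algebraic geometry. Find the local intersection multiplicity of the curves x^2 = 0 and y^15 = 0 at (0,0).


The intersection multiplicity of V(x^a) and V(y^b) at the origin is:
I(O; V(x^2), V(y^15)) = dim_k(k[x,y]/(x^2, y^15))
A basis for k[x,y]/(x^2, y^15) is the set of monomials x^i * y^j
where 0 <= i < 2 and 0 <= j < 15.
The number of such monomials is 2 * 15 = 30

30


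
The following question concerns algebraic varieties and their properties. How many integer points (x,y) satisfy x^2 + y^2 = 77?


Systematically check integer values of x where x^2 <= 77.
For each valid x, check if 77 - x^2 is a perfect square.
Total integer solutions found: 0

0


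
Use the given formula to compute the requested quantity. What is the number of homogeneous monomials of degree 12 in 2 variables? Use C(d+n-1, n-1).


The number of degree-12 monomials in 2 variables is C(d+n-1, n-1).
= C(12+2-1, 2-1) = C(13, 1)
= 13

13


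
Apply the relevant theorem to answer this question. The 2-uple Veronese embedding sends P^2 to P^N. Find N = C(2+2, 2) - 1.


The Veronese embedding v_d: P^n -> P^N maps each point to all
degree-d monomials in n+1 homogeneous coordinates.
N = C(n+d, d) - 1
N = C(2+2, 2) - 1
N = C(4, 2) - 1
C(4, 2) = 6
N = 6 - 1 = 5

5


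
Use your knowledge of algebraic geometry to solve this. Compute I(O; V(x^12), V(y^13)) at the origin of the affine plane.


The intersection multiplicity of V(x^a) and V(y^b) at the origin is:
I(O; V(x^12), V(y^13)) = dim_k(k[x,y]/(x^12, y^13))
A basis for k[x,y]/(x^12, y^13) is the set of monomials x^i * y^j
where 0 <= i < 12 and 0 <= j < 13.
The number of such monomials is 12 * 13 = 156

156


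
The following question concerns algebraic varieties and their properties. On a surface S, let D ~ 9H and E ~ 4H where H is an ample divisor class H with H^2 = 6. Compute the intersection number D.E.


Using bilinearity of the intersection pairing on a surface S:
(aH).(bH) = ab * (H.H)
We have H^2 = 6.
D.E = (9H).(4H) = 9*4*6
= 36*6
= 216

216


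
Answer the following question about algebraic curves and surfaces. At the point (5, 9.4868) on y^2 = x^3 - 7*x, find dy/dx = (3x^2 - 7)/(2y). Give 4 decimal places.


Using implicit differentiation of y^2 = x^3 - 7*x:
2y * dy/dx = 3x^2 - 7
dy/dx = (3x^2 - 7)/(2y)
Numerator: 3*5^2 - 7 = 68
Denominator: 2*9.4868 = 18.9736
dy/dx = 68/18.9736 = 3.5839

3.5839


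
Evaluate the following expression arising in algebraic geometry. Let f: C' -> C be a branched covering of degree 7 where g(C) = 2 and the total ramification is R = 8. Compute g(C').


Riemann-Hurwitz formula: 2g' - 2 = d(2g - 2) + R
Given: d = 7, g = 2, R = 8
2g' - 2 = 7*(2*2 - 2) + 8
2g' - 2 = 7*2 + 8
2g' - 2 = 14 + 8 = 22
2g' = 24
g' = 12

12


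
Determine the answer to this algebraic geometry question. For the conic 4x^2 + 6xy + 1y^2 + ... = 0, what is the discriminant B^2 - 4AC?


The discriminant of a conic Ax^2 + Bxy + Cy^2 + ... = 0 is B^2 - 4AC.
B^2 = 6^2 = 36
4AC = 4*4*1 = 16
Discriminant = 36 - 16 = 20

20


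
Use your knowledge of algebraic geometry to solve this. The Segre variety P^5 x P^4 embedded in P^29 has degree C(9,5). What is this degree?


The degree of the Segre variety P^5 x P^4 is C(m+n, m).
= C(9, 5)
= 126

126


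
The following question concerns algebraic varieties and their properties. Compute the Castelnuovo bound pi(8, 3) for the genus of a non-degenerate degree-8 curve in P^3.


Castelnuovo's bound: write d - 1 = m(r-1) + epsilon with 0 <= epsilon < r-1.
d - 1 = 8 - 1 = 7
r - 1 = 3 - 1 = 2
7 = 3*2 + 1, so m = 3, epsilon = 1
pi(d, r) = m(m-1)(r-1)/2 + m*epsilon
= 3*2*2/2 + 3*1
= 12/2 + 3
= 6 + 3 = 9

9


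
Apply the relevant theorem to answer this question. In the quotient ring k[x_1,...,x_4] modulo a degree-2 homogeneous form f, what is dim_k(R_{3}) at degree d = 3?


For R = k[x_1,...,x_n]/(f) with f homogeneous of degree e:
The Hilbert series is (1 - t^e)/(1 - t)^n.
So h(d) = C(d+n-1, n-1) - C(d-e+n-1, n-1) for d >= e.
With n=4, e=2, d=3:
C(3+4-1, 4-1) = C(6, 3) = 20
C(3-2+4-1, 4-1) = C(4, 3) = 4
h(3) = 20 - 4 = 16

16


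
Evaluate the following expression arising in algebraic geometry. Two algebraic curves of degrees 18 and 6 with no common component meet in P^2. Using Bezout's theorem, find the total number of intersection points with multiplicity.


Bezout's theorem states the intersection count equals the product of degrees.
Intersection count = 18 * 6 = 108

108


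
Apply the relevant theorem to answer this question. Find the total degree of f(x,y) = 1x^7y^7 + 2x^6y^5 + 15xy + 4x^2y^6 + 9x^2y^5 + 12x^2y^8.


Examine each term for its total degree (sum of exponents).
  Term '1x^7y^7' has total degree 7+7 = 14.
  Term '2x^6y^5' has total degree 6+5 = 11.
  Term '15xy' has total degree 1+1 = 2.
  Term '4x^2y^6' has total degree 2+6 = 8.
  Term '9x^2y^5' has total degree 2+5 = 7.
  Term '12x^2y^8' has total degree 2+8 = 10.
The maximum total degree among all terms is 14.

14


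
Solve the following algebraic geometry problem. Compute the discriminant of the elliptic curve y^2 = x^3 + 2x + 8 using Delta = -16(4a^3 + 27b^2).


Compute each component:
4a^3 = 4*2^3 = 4*8 = 32
27b^2 = 27*8^2 = 27*64 = 1728
4a^3 + 27b^2 = 32 + 1728 = 1760
Delta = -16*1760 = -28160

-28160


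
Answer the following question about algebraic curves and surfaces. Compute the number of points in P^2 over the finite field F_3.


P^2(F_3) has (q^(n+1) - 1)/(q - 1) points.
= 3^2 + 3^1 + 3^0
= 9 + 3 + 1
= 13

13


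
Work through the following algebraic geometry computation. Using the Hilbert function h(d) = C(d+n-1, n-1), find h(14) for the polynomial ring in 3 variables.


The Hilbert function for the polynomial ring in 3 variables is:
h(d) = C(d+n-1, n-1)
h(14) = C(14+3-1, 3-1) = C(16, 2)
= 16! / (2! * 14!)
= 120

120


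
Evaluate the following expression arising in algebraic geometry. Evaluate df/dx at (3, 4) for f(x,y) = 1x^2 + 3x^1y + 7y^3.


df/dx = 2*1*x^1 + 1*3*x^0*y
At (3,4): 2*1*3^1 + 1*3*3^0*4
= 6 + 12
= 18

18


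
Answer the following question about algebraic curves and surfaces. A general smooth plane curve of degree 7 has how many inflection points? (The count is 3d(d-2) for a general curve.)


For a general smooth plane curve C of degree d, the inflection points are
the intersection of C with its Hessian curve, which has degree 3(d-2).
By Bezout, the total intersection number is d * 3(d-2) = 7 * 15 = 105.
For a general curve every flex is ordinary, so each contributes
multiplicity 1 to C·Hess(C), and the number of distinct inflection
points is 3d(d-2).
Inflection points = 3*7*(7-2) = 3*7*5 = 105

105


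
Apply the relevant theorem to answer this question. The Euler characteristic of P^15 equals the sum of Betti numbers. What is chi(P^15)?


The complex projective space P^15 has one cell in each even real dimension 0, 2, ..., 30.
The cohomology groups are H^{2k}(P^15) = Z for k = 0,...,15, and 0 otherwise.
Euler characteristic = sum of Betti numbers = 1 per even-dimensional cohomology group.
chi(P^15) = 15 + 1 = 16

16


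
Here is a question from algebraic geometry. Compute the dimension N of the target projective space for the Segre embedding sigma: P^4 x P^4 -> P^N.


The Segre embedding maps P^m x P^n into P^N via
all products of coordinates from each factor.
N = (m+1)(n+1) - 1
N = (4+1)(4+1) - 1
N = 5*5 - 1
N = 25 - 1 = 24

24


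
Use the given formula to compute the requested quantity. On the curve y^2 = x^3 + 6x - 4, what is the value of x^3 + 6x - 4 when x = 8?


Compute x^3 + 6x - 4 at x = 8:
x^3 = 8^3 = 512
6*x = 6*8 = 48
Sum: 512 + 48 - 4 = 556

556


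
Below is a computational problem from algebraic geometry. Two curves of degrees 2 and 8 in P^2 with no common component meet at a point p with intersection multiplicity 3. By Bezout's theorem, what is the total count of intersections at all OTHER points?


By Bezout's theorem, the total intersection number is d1 * d2.
Total = 2 * 8 = 16
Intersection multiplicity at p = 3
Remaining intersections = 16 - 3 = 13

13


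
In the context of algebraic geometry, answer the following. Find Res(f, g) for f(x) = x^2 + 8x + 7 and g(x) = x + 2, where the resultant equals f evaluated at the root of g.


For Res(f, x - c), we evaluate f at x = c.
f(-2) = (-2)^2 + 8*(-2) + 7
= 4 - 16 + 7
= -12 + 7 = -5
Res(f, g) = -5

-5


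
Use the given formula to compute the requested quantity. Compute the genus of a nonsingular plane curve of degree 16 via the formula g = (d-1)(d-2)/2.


Using the genus formula for smooth plane curves:
g = (d-1)(d-2)/2
g = (16-1)(16-2)/2
g = 15*14/2
g = 210/2 = 105

105


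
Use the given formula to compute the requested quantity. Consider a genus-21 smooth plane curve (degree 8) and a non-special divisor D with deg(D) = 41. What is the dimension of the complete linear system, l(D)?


First, compute the genus of a smooth plane curve of degree 8:
g = (d-1)(d-2)/2 = (8-1)(8-2)/2 = 21
For a non-special divisor D (i.e., h^1(D) = 0), Riemann-Roch gives:
l(D) = deg(D) - g + 1
Since deg(D) = 41 >= 2g - 1 = 41, D is non-special.
l(D) = 41 - 21 + 1 = 21

21


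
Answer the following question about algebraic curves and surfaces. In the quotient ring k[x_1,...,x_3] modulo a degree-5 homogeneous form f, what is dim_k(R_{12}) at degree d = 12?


For R = k[x_1,...,x_n]/(f) with f homogeneous of degree e:
The Hilbert series is (1 - t^e)/(1 - t)^n.
So h(d) = C(d+n-1, n-1) - C(d-e+n-1, n-1) for d >= e.
With n=3, e=5, d=12:
C(12+3-1, 3-1) = C(14, 2) = 91
C(12-5+3-1, 3-1) = C(9, 2) = 36
h(12) = 91 - 36 = 55

55


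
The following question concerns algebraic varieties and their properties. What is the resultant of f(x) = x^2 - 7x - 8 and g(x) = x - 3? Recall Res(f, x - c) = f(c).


For Res(f, x - c), we evaluate f at x = c.
f(3) = 3^2 - 7*3 - 8
= 9 - 21 - 8
= -12 - 8 = -20
Res(f, g) = -20

-20


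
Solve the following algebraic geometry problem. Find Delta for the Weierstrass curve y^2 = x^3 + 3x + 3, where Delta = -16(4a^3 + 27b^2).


Compute each component:
4a^3 = 4*3^3 = 4*27 = 108
27b^2 = 27*3^2 = 27*9 = 243
4a^3 + 27b^2 = 108 + 243 = 351
Delta = -16*351 = -5616

-5616


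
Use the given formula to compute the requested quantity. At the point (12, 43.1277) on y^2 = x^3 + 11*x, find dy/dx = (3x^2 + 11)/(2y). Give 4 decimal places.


Using implicit differentiation of y^2 = x^3 + 11*x:
2y * dy/dx = 3x^2 + 11
dy/dx = (3x^2 + 11)/(2y)
Numerator: 3*12^2 + 11 = 443
Denominator: 2*43.1277 = 86.2554
dy/dx = 443/86.2554 = 5.1359

5.1359


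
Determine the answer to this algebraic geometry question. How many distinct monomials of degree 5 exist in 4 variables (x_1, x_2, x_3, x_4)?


The number of degree-5 monomials in 4 variables is C(d+n-1, n-1).
= C(5+4-1, 4-1) = C(8, 3)
= 56

56


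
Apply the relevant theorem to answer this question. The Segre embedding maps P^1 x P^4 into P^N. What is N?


The Segre embedding maps P^m x P^n into P^N via
all products of coordinates from each factor.
N = (m+1)(n+1) - 1
N = (1+1)(4+1) - 1
N = 2*5 - 1
N = 10 - 1 = 9

9


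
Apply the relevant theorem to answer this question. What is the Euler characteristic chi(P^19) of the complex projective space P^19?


The complex projective space P^19 has one cell in each even real dimension 0, 2, ..., 38.
The cohomology groups are H^{2k}(P^19) = Z for k = 0,...,19, and 0 otherwise.
Euler characteristic = sum of Betti numbers = 1 per even-dimensional cohomology group.
chi(P^19) = 19 + 1 = 20

20


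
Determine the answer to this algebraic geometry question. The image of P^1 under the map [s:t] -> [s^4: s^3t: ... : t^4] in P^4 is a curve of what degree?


The rational normal curve in P^4 is the image of P^1 under the 4-uple Veronese.
A general hyperplane in P^4 pulls back to a degree-4 form on P^1, which has 4 zeros,
so the curve meets a general hyperplane in 4 points. Degree = 4.

4


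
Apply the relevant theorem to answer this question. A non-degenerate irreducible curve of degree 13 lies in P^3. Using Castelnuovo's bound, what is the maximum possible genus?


Castelnuovo's bound: write d - 1 = m(r-1) + epsilon with 0 <= epsilon < r-1.
d - 1 = 13 - 1 = 12
r - 1 = 3 - 1 = 2
12 = 6*2 + 0, so m = 6, epsilon = 0
pi(d, r) = m(m-1)(r-1)/2 + m*epsilon
= 6*5*2/2 + 6*0
= 60/2 + 0
= 30 + 0 = 30

30


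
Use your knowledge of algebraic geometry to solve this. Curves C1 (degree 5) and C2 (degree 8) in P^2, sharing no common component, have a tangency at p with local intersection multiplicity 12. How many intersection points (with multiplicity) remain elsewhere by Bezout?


By Bezout's theorem, the total intersection number is d1 * d2.
Total = 5 * 8 = 40
Intersection multiplicity at p = 12
Remaining intersections = 40 - 12 = 28

28


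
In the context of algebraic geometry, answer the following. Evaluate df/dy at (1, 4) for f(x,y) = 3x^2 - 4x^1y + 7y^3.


df/dy = (-4)*x^1 + 3*7*y^2
At (1,4): (-4)*1^1 + 3*7*4^2
= -4 + 336
= 332

332


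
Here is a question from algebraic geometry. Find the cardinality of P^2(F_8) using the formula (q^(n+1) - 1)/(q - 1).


P^2(F_8) has (q^(n+1) - 1)/(q - 1) points.
= 8^2 + 8^1 + 8^0
= 64 + 8 + 1
= 73

73


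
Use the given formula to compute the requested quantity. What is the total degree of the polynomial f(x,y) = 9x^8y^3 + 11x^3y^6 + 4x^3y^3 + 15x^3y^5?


Examine each term for its total degree (sum of exponents).
  Term '9x^8y^3' has total degree 8+3 = 11.
  Term '11x^3y^6' has total degree 3+6 = 9.
  Term '4x^3y^3' has total degree 3+3 = 6.
  Term '15x^3y^5' has total degree 3+5 = 8.
The maximum total degree among all terms is 11.

11


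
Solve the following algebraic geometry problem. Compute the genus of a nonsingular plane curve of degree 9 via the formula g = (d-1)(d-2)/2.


Using the genus formula for smooth plane curves:
g = (d-1)(d-2)/2
g = (9-1)(9-2)/2
g = 8*7/2
g = 56/2 = 28

28


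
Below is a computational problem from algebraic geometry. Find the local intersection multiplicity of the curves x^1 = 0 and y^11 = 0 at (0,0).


The intersection multiplicity of V(x^a) and V(y^b) at the origin is:
I(O; V(x^1), V(y^11)) = dim_k(k[x,y]/(x^1, y^11))
A basis for k[x,y]/(x^1, y^11) is the set of monomials x^i * y^j
where 0 <= i < 1 and 0 <= j < 11.
The number of such monomials is 1 * 11 = 11

11


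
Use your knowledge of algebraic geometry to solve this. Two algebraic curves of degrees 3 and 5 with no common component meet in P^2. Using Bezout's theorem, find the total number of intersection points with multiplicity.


Bezout's theorem states the intersection count equals the product of degrees.
Intersection count = 3 * 5 = 15

15


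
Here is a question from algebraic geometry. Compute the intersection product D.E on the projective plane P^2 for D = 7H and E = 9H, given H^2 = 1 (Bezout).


Using bilinearity of the intersection pairing on the projective plane P^2:
(aH).(bH) = ab * (H.H)
We have H^2 = 1 (Bezout).
D.E = (7H).(9H) = 7*9*1
= 63*1
= 63

63


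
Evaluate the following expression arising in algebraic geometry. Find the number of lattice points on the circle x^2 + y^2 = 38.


Systematically check integer values of x where x^2 <= 38.
For each valid x, check if 38 - x^2 is a perfect square.
Total integer solutions found: 0

0


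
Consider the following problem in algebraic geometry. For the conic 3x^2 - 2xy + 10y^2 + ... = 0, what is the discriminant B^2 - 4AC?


The discriminant of a conic Ax^2 + Bxy + Cy^2 + ... = 0 is B^2 - 4AC.
B^2 = (-2)^2 = 4
4AC = 4*3*10 = 120
Discriminant = 4 - 120 = -116

-116


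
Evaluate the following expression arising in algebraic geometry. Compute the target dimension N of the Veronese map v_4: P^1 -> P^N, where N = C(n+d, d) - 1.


The Veronese embedding v_d: P^n -> P^N maps each point to all
degree-d monomials in n+1 homogeneous coordinates.
N = C(n+d, d) - 1
N = C(1+4, 4) - 1
N = C(5, 4) - 1
C(5, 4) = 5
N = 5 - 1 = 4

4


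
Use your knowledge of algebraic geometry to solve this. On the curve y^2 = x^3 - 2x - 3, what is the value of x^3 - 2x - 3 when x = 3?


Compute x^3 - 2x - 3 at x = 3:
x^3 = 3^3 = 27
(-2)*x = (-2)*3 = -6
Sum: 27 - 6 - 3 = 18

18


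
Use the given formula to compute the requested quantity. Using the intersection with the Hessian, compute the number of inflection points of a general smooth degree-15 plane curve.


For a general smooth plane curve C of degree d, the inflection points are
the intersection of C with its Hessian curve, which has degree 3(d-2).
By Bezout, the total intersection number is d * 3(d-2) = 15 * 39 = 585.
For a general curve every flex is ordinary, so each contributes
multiplicity 1 to C·Hess(C), and the number of distinct inflection
points is 3d(d-2).
Inflection points = 3*15*(15-2) = 3*15*13 = 585

585


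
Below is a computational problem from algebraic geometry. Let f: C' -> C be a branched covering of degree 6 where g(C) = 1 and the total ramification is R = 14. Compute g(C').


Riemann-Hurwitz formula: 2g' - 2 = d(2g - 2) + R
Given: d = 6, g = 1, R = 14
2g' - 2 = 6*(2*1 - 2) + 14
2g' - 2 = 6*0 + 14
2g' - 2 = 0 + 14 = 14
2g' = 16
g' = 8

8


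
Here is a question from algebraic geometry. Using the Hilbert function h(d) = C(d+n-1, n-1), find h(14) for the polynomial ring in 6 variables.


The Hilbert function for the polynomial ring in 6 variables is:
h(d) = C(d+n-1, n-1)
h(14) = C(14+6-1, 6-1) = C(19, 5)
= 19! / (5! * 14!)
= 11628

11628


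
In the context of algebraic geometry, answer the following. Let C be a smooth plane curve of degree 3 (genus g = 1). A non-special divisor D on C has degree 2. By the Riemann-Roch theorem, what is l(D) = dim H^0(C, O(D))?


First, compute the genus of a smooth plane curve of degree 3:
g = (d-1)(d-2)/2 = (3-1)(3-2)/2 = 1
For a non-special divisor D (i.e., h^1(D) = 0), Riemann-Roch gives:
l(D) = deg(D) - g + 1
Since deg(D) = 2 >= 2g - 1 = 1, D is non-special.
l(D) = 2 - 1 + 1 = 2

2


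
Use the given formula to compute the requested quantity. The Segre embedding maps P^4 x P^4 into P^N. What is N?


The Segre embedding maps P^m x P^n into P^N via
all products of coordinates from each factor.
N = (m+1)(n+1) - 1
N = (4+1)(4+1) - 1
N = 5*5 - 1
N = 25 - 1 = 24

24


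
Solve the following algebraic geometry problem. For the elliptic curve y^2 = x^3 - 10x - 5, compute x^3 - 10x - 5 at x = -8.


Compute x^3 - 10x - 5 at x = -8:
x^3 = (-8)^3 = -512
(-10)*x = (-10)*(-8) = 80
Sum: -512 + 80 - 5 = -437

-437


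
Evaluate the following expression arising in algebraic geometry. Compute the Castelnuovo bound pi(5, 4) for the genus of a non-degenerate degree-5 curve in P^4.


Castelnuovo's bound: write d - 1 = m(r-1) + epsilon with 0 <= epsilon < r-1.
d - 1 = 5 - 1 = 4
r - 1 = 4 - 1 = 3
4 = 1*3 + 1, so m = 1, epsilon = 1
pi(d, r) = m(m-1)(r-1)/2 + m*epsilon
= 1*0*3/2 + 1*1
= 0/2 + 1
= 0 + 1 = 1

1


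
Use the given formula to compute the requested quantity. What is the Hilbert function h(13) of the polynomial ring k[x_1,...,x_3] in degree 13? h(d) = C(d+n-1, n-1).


The Hilbert function for the polynomial ring in 3 variables is:
h(d) = C(d+n-1, n-1)
h(13) = C(13+3-1, 3-1) = C(15, 2)
= 15! / (2! * 13!)
= 105

105


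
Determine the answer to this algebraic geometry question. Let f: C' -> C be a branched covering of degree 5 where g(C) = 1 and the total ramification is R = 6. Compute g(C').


Riemann-Hurwitz formula: 2g' - 2 = d(2g - 2) + R
Given: d = 5, g = 1, R = 6
2g' - 2 = 5*(2*1 - 2) + 6
2g' - 2 = 5*0 + 6
2g' - 2 = 0 + 6 = 6
2g' = 8
g' = 4

4


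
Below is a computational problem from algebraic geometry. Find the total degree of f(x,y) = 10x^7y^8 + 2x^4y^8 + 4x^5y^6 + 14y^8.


Examine each term for its total degree (sum of exponents).
  Term '10x^7y^8' has total degree 7+8 = 15.
  Term '2x^4y^8' has total degree 4+8 = 12.
  Term '4x^5y^6' has total degree 5+6 = 11.
  Term '14y^8' has total degree 0+8 = 8.
The maximum total degree among all terms is 15.

15


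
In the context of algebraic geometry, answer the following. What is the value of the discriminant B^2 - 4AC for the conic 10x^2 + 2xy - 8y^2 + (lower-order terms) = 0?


The discriminant of a conic Ax^2 + Bxy + Cy^2 + ... = 0 is B^2 - 4AC.
B^2 = 2^2 = 4
4AC = 4*10*(-8) = -320
Discriminant = 4 + 320 = 324

324


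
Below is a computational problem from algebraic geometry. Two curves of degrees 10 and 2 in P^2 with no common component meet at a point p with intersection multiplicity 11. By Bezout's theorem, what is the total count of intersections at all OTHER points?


By Bezout's theorem, the total intersection number is d1 * d2.
Total = 10 * 2 = 20
Intersection multiplicity at p = 11
Remaining intersections = 20 - 11 = 9

9


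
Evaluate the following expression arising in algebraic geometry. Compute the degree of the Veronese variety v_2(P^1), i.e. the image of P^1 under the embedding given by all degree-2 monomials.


The Veronese variety v_2(P^1) has degree d^r.
d^r = 2^1 = 2

2


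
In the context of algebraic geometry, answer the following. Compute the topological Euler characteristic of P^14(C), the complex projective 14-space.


The complex projective space P^14 has one cell in each even real dimension 0, 2, ..., 28.
The cohomology groups are H^{2k}(P^14) = Z for k = 0,...,14, and 0 otherwise.
Euler characteristic = sum of Betti numbers = 1 per even-dimensional cohomology group.
chi(P^14) = 14 + 1 = 15

15


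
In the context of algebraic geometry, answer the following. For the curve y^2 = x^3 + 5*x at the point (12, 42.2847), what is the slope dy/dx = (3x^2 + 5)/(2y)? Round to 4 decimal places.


Using implicit differentiation of y^2 = x^3 + 5*x:
2y * dy/dx = 3x^2 + 5
dy/dx = (3x^2 + 5)/(2y)
Numerator: 3*12^2 + 5 = 437
Denominator: 2*42.2847 = 84.5694
dy/dx = 437/84.5694 = 5.1674

5.1674


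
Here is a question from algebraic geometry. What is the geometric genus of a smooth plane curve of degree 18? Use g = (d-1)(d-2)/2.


Using the genus formula for smooth plane curves:
g = (d-1)(d-2)/2
g = (18-1)(18-2)/2
g = 17*16/2
g = 272/2 = 136

136


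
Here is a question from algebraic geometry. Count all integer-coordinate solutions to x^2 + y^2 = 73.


Systematically check integer values of x where x^2 <= 73.
For each valid x, check if 73 - x^2 is a perfect square.
x=3: 73 - 9 = 64, sqrt = 8 (valid)
x=8: 73 - 64 = 9, sqrt = 3 (valid)
Total integer solutions found: 8

8


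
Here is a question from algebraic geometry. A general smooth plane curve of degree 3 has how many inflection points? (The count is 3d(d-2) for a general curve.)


For a general smooth plane curve C of degree d, the inflection points are
the intersection of C with its Hessian curve, which has degree 3(d-2).
By Bezout, the total intersection number is d * 3(d-2) = 3 * 3 = 9.
For a general curve every flex is ordinary, so each contributes
multiplicity 1 to C·Hess(C), and the number of distinct inflection
points is 3d(d-2).
Inflection points = 3*3*(3-2) = 3*3*1 = 9

9


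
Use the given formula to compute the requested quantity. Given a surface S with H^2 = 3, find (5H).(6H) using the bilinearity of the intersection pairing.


Using bilinearity of the intersection pairing on a surface S:
(aH).(bH) = ab * (H.H)
We have H^2 = 3.
D.E = (5H).(6H) = 5*6*3
= 30*3
= 90

90


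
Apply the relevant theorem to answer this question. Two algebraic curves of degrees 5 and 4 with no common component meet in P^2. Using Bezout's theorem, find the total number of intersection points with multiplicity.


Bezout's theorem states the intersection count equals the product of degrees.
Intersection count = 5 * 4 = 20

20


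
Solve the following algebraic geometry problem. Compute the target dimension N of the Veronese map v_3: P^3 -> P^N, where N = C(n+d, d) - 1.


The Veronese embedding v_d: P^n -> P^N maps each point to all
degree-d monomials in n+1 homogeneous coordinates.
N = C(n+d, d) - 1
N = C(3+3, 3) - 1
N = C(6, 3) - 1
C(6, 3) = 20
N = 20 - 1 = 19

19


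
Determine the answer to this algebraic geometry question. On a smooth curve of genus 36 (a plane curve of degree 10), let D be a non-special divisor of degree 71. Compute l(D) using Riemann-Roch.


First, compute the genus of a smooth plane curve of degree 10:
g = (d-1)(d-2)/2 = (10-1)(10-2)/2 = 36
For a non-special divisor D (i.e., h^1(D) = 0), Riemann-Roch gives:
l(D) = deg(D) - g + 1
Since deg(D) = 71 >= 2g - 1 = 71, D is non-special.
l(D) = 71 - 36 + 1 = 36

36


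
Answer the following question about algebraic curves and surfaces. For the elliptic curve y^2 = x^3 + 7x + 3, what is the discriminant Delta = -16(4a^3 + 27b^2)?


Compute each component:
4a^3 = 4*7^3 = 4*343 = 1372
27b^2 = 27*3^2 = 27*9 = 243
4a^3 + 27b^2 = 1372 + 243 = 1615
Delta = -16*1615 = -25840

-25840


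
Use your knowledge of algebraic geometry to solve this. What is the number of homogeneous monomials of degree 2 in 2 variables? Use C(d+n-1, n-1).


The number of degree-2 monomials in 2 variables is C(d+n-1, n-1).
= C(2+2-1, 2-1) = C(3, 1)
= 3

3


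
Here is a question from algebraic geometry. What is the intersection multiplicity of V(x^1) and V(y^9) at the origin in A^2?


The intersection multiplicity of V(x^a) and V(y^b) at the origin is:
I(O; V(x^1), V(y^9)) = dim_k(k[x,y]/(x^1, y^9))
A basis for k[x,y]/(x^1, y^9) is the set of monomials x^i * y^j
where 0 <= i < 1 and 0 <= j < 9.
The number of such monomials is 1 * 9 = 9

9


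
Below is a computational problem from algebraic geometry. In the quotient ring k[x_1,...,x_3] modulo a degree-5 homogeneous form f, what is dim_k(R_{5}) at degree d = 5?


For R = k[x_1,...,x_n]/(f) with f homogeneous of degree e:
The Hilbert series is (1 - t^e)/(1 - t)^n.
So h(d) = C(d+n-1, n-1) - C(d-e+n-1, n-1) for d >= e.
With n=3, e=5, d=5:
C(5+3-1, 3-1) = C(7, 2) = 21
C(5-5+3-1, 3-1) = C(2, 2) = 1
h(5) = 21 - 1 = 20

20


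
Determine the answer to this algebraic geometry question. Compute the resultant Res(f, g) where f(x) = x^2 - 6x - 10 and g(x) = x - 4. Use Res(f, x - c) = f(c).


For Res(f, x - c), we evaluate f at x = c.
f(4) = 4^2 - 6*4 - 10
= 16 - 24 - 10
= -8 - 10 = -18
Res(f, g) = -18

-18


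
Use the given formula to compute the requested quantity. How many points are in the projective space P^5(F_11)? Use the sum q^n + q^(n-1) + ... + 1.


P^5(F_11) has (q^(n+1) - 1)/(q - 1) points.
= 11^5 + 11^4 + 11^3 + 11^2 + 11^1 + 11^0
= 161051 + 14641 + 1331 + 121 + 11 + 1
= 177156

177156


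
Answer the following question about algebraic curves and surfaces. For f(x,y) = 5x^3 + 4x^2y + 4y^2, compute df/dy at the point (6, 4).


df/dy = 4*x^2 + 2*4*y^1
At (6,4): 4*6^2 + 2*4*4^1
= 144 + 32
= 176

176


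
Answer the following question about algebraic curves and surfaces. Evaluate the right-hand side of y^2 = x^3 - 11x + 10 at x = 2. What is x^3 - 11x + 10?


Compute x^3 - 11x + 10 at x = 2:
x^3 = 2^3 = 8
(-11)*x = (-11)*2 = -22
Sum: 8 - 22 + 10 = -4

-4


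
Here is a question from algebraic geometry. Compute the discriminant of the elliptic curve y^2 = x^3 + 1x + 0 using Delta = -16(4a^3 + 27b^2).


Compute each component:
4a^3 = 4*1^3 = 4*1 = 4
27b^2 = 27*0^2 = 27*0 = 0
4a^3 + 27b^2 = 4 + 0 = 4
Delta = -16*4 = -64

-64


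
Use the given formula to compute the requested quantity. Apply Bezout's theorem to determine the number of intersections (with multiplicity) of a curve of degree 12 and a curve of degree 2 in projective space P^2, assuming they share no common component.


Bezout's theorem states the intersection count equals the product of degrees.
Intersection count = 12 * 2 = 24

24


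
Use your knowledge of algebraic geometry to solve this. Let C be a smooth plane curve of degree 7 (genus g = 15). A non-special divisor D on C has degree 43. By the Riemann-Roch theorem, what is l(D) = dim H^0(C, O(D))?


First, compute the genus of a smooth plane curve of degree 7:
g = (d-1)(d-2)/2 = (7-1)(7-2)/2 = 15
For a non-special divisor D (i.e., h^1(D) = 0), Riemann-Roch gives:
l(D) = deg(D) - g + 1
Since deg(D) = 43 >= 2g - 1 = 29, D is non-special.
l(D) = 43 - 15 + 1 = 29

29


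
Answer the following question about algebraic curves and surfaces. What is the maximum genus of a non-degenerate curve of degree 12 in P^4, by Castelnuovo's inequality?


Castelnuovo's bound: write d - 1 = m(r-1) + epsilon with 0 <= epsilon < r-1.
d - 1 = 12 - 1 = 11
r - 1 = 4 - 1 = 3
11 = 3*3 + 2, so m = 3, epsilon = 2
pi(d, r) = m(m-1)(r-1)/2 + m*epsilon
= 3*2*3/2 + 3*2
= 18/2 + 6
= 9 + 6 = 15

15


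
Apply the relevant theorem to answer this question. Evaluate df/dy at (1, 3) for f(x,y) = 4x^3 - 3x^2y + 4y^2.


df/dy = (-3)*x^2 + 2*4*y^1
At (1,3): (-3)*1^2 + 2*4*3^1
= -3 + 24
= 21

21


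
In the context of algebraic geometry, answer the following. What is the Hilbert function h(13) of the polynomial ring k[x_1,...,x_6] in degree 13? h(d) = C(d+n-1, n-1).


The Hilbert function for the polynomial ring in 6 variables is:
h(d) = C(d+n-1, n-1)
h(13) = C(13+6-1, 6-1) = C(18, 5)
= 18! / (5! * 13!)
= 8568

8568


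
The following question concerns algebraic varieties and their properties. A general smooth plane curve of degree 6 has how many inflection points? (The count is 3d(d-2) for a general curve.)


For a general smooth plane curve C of degree d, the inflection points are
the intersection of C with its Hessian curve, which has degree 3(d-2).
By Bezout, the total intersection number is d * 3(d-2) = 6 * 12 = 72.
For a general curve every flex is ordinary, so each contributes
multiplicity 1 to C·Hess(C), and the number of distinct inflection
points is 3d(d-2).
Inflection points = 3*6*(6-2) = 3*6*4 = 72

72


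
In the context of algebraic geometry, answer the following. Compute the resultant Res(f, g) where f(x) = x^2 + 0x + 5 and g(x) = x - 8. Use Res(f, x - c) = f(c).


For Res(f, x - c), we evaluate f at x = c.
f(8) = 8^2 + 0*8 + 5
= 64 + 0 + 5
= 64 + 5 = 69
Res(f, g) = 69

69


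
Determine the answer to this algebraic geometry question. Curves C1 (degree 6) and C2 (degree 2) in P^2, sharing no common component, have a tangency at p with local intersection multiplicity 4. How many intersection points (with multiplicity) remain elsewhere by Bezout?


By Bezout's theorem, the total intersection number is d1 * d2.
Total = 6 * 2 = 12
Intersection multiplicity at p = 4
Remaining intersections = 12 - 4 = 8

8


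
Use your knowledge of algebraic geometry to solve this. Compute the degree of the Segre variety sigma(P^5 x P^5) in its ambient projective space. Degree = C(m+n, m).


The degree of the Segre variety P^5 x P^5 is C(m+n, m).
= C(10, 5)
= 252

252


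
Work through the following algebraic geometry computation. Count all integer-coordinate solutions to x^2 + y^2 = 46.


Systematically check integer values of x where x^2 <= 46.
For each valid x, check if 46 - x^2 is a perfect square.
Total integer solutions found: 0

0


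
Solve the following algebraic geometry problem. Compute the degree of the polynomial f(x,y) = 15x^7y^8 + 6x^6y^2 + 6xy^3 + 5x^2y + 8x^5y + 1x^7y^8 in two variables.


Examine each term for its total degree (sum of exponents).
  Term '15x^7y^8' has total degree 7+8 = 15.
  Term '6x^6y^2' has total degree 6+2 = 8.
  Term '6xy^3' has total degree 1+3 = 4.
  Term '5x^2y' has total degree 2+1 = 3.
  Term '8x^5y' has total degree 5+1 = 6.
  Term '1x^7y^8' has total degree 7+8 = 15.
The maximum total degree among all terms is 15.

15


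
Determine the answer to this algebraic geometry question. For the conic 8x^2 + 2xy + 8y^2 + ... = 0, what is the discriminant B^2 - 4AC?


The discriminant of a conic Ax^2 + Bxy + Cy^2 + ... = 0 is B^2 - 4AC.
B^2 = 2^2 = 4
4AC = 4*8*8 = 256
Discriminant = 4 - 256 = -252

-252


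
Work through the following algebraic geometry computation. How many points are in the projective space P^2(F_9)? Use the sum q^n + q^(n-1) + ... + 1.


P^2(F_9) has (q^(n+1) - 1)/(q - 1) points.
= 9^2 + 9^1 + 9^0
= 81 + 9 + 1
= 91

91


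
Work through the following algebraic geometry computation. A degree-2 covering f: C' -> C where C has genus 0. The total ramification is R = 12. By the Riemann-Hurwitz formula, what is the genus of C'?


Riemann-Hurwitz formula: 2g' - 2 = d(2g - 2) + R
Given: d = 2, g = 0, R = 12
2g' - 2 = 2*(2*0 - 2) + 12
2g' - 2 = 2*(-2) + 12
2g' - 2 = -4 + 12 = 8
2g' = 10
g' = 5

5


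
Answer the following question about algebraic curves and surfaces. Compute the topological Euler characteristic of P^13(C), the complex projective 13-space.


The complex projective space P^13 has one cell in each even real dimension 0, 2, ..., 26.
The cohomology groups are H^{2k}(P^13) = Z for k = 0,...,13, and 0 otherwise.
Euler characteristic = sum of Betti numbers = 1 per even-dimensional cohomology group.
chi(P^13) = 13 + 1 = 14

14


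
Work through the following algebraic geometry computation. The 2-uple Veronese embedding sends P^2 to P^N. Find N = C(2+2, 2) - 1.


The Veronese embedding v_d: P^n -> P^N maps each point to all
degree-d monomials in n+1 homogeneous coordinates.
N = C(n+d, d) - 1
N = C(2+2, 2) - 1
N = C(4, 2) - 1
C(4, 2) = 6
N = 6 - 1 = 5

5


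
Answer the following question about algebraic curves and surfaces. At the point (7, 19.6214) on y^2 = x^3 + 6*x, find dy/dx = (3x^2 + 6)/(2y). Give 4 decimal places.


Using implicit differentiation of y^2 = x^3 + 6*x:
2y * dy/dx = 3x^2 + 6
dy/dx = (3x^2 + 6)/(2y)
Numerator: 3*7^2 + 6 = 153
Denominator: 2*19.6214 = 39.2428
dy/dx = 153/39.2428 = 3.8988

3.8988


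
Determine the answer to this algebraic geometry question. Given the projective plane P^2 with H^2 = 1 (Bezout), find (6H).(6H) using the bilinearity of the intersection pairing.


Using bilinearity of the intersection pairing on the projective plane P^2:
(aH).(bH) = ab * (H.H)
We have H^2 = 1 (Bezout).
D.E = (6H).(6H) = 6*6*1
= 36*1
= 36

36


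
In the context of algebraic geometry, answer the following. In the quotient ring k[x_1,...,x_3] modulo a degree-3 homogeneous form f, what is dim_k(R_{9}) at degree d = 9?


For R = k[x_1,...,x_n]/(f) with f homogeneous of degree e:
The Hilbert series is (1 - t^e)/(1 - t)^n.
So h(d) = C(d+n-1, n-1) - C(d-e+n-1, n-1) for d >= e.
With n=3, e=3, d=9:
C(9+3-1, 3-1) = C(11, 2) = 55
C(9-3+3-1, 3-1) = C(8, 2) = 28
h(9) = 55 - 28 = 27

27


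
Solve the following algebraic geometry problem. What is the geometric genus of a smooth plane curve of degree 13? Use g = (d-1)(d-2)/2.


Using the genus formula for smooth plane curves:
g = (d-1)(d-2)/2
g = (13-1)(13-2)/2
g = 12*11/2
g = 132/2 = 66

66


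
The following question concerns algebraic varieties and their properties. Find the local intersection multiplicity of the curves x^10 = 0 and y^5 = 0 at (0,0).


The intersection multiplicity of V(x^a) and V(y^b) at the origin is:
I(O; V(x^10), V(y^5)) = dim_k(k[x,y]/(x^10, y^5))
A basis for k[x,y]/(x^10, y^5) is the set of monomials x^i * y^j
where 0 <= i < 10 and 0 <= j < 5.
The number of such monomials is 10 * 5 = 50

50


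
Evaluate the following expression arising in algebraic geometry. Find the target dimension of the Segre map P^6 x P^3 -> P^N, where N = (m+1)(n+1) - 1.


The Segre embedding maps P^m x P^n into P^N via
all products of coordinates from each factor.
N = (m+1)(n+1) - 1
N = (6+1)(3+1) - 1
N = 7*4 - 1
N = 28 - 1 = 27

27


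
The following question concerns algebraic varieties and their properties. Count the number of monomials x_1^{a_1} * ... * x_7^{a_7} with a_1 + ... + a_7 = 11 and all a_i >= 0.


The number of degree-11 monomials in 7 variables is C(d+n-1, n-1).
= C(11+7-1, 7-1) = C(17, 6)
= 12376

12376


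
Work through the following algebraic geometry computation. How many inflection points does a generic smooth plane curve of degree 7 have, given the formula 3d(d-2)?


For a general smooth plane curve C of degree d, the inflection points are
the intersection of C with its Hessian curve, which has degree 3(d-2).
By Bezout, the total intersection number is d * 3(d-2) = 7 * 15 = 105.
For a general curve every flex is ordinary, so each contributes
multiplicity 1 to C·Hess(C), and the number of distinct inflection
points is 3d(d-2).
Inflection points = 3*7*(7-2) = 3*7*5 = 105

105


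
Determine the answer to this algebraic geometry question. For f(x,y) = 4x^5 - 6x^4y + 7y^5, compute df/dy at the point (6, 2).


df/dy = (-6)*x^4 + 5*7*y^4
At (6,2): (-6)*6^4 + 5*7*2^4
= -7776 + 560
= -7216

-7216
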